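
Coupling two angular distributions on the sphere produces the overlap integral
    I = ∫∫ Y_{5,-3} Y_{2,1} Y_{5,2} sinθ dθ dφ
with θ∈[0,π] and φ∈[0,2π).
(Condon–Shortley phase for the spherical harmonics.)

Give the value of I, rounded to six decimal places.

-0.161739

m-sum 0 ✓  L=12 even ✓  3≤5≤7 ✓
Π(2lᵢ+1) = 11×5×11 = 605
triangle coeff Δ(5,2,5) = 1/38610
Σ_t [0,2]: t=0:+1/2880 t=1:−1/576 t=2:+1/2880 = -1/960
(3j)²=10/429 [(5 2 5; 0 0 0)], sign=+1
Σ_t [1,2]: t=1:−1/10080 t=2:+1/2880 = 1/4032
(3j)²=10/429 [(5 2 5; -3 1 2)], sign=-1
⇒ 4πI² = 500/1521
I = (-1)√(500/1521/(4π)) = -0.16173926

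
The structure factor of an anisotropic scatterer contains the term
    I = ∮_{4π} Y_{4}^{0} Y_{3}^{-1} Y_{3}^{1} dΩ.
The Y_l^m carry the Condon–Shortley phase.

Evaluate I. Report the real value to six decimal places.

m-sum 0 ✓  L=10 even ✓  1≤3≤7 ✓
Π(2lᵢ+1) = 9×7×7 = 441
triangle coeff Δ(4,3,3) = 1/34650
Σ_t [1,3]: t=1:−1/72 t=2:+1/16 t=3:−1/72 = 5/144
(3j)²=2/77 [(4 3 3; 0 0 0)], sign=-1
Σ_t [0,2]: t=0:+1/1152 t=1:−1/36 t=2:+1/32 = 5/1152
(3j)²=1/1386 [(4 3 3; 0 -1 1)], sign=+1
⇒ 4πI² = 1/121
I = (-1)√(1/121/(4π)) = -0.02564498

-0.025645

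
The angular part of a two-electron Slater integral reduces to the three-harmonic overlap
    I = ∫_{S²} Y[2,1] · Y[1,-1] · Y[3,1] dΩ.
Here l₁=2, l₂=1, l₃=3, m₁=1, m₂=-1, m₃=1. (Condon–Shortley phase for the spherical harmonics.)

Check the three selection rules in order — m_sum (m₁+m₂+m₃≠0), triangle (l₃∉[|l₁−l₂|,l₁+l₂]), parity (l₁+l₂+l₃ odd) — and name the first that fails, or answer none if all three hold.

azimuthal sum: 1 − 1 + 1 = 1  ✗
1 ≤ 3 ≤ 3 (triangle on l)
L = 2 + 1 + 3 = 6 (even)

m_sum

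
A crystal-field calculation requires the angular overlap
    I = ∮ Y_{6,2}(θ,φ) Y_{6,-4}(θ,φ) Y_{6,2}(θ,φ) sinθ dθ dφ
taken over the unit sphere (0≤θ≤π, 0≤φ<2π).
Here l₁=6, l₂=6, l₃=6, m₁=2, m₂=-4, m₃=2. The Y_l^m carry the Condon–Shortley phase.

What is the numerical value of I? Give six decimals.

m-sum 0 ✓  L=18 even ✓  0≤6≤12 ✓
Π(2lᵢ+1) = 13×13×13 = 2197
triangle coeff Δ(6,6,6) = 1/325909584
Σ_t [0,6]: t=0:+1/373248000 t=1:−1/1728000 t=2:+1/110592 t=3:−1/46656 t=4:+1/110592 t=5:−1/1728000 t=6:+1/373248000 = -7/1555200
(3j)²=400/46189 [(6 6 6; 0 0 0)], sign=-1
Σ_t [0,2]: t=0:+1/1658880 t=1:−1/518400 t=2:+1/1658880 = -1/1382400
(3j)²=504/46189 [(6 6 6; 2 -4 2)], sign=-1
⇒ 4πI² = 2620800/12623809
I = (+1)√(2620800/12623809/(4π)) = 0.12853364

0.128534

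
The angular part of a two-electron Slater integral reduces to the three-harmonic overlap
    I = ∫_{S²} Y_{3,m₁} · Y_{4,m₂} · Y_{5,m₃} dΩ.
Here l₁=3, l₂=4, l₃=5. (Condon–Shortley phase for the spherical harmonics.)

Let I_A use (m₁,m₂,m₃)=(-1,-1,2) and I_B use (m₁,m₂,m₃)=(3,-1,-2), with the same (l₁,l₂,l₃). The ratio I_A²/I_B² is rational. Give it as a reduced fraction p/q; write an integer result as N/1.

256/375

Shared (l₁,l₂,l₃)=(3,4,5): N and (l;000)² cancel in I_A²/I_B².
A: Δ = 2!·4!·6!/13! = 1/180180; Racah Σ t=0..2: t=0:+1/1728 t=1:−1/288 t=2:+1/960 = -1/540; ⇒ 3j(3 4 5; -1 -1 2)² = 128/6435, sgn +1
B: Δ = 2!·4!·6!/13! = 1/180180; Racah Σ t=0..0: t=0:+1/1728 = 1/1728; ⇒ 3j(3 4 5; 3 -1 -2)² = 25/858, sgn -1
I_A²/I_B² = (128/6435)/(25/858) = 256/375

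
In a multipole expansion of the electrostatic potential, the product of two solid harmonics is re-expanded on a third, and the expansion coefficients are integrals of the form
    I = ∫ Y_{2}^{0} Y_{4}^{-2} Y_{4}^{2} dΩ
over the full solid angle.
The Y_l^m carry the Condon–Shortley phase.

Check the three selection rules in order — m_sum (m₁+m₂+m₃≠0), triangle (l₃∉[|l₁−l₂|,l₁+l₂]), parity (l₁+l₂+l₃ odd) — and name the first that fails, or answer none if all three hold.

none

Σmᵢ = 0  ✓
l₃∈[|l₁−l₂|,l₁+l₂]=[2,6], have l₃=4  ✓
Σlᵢ = 10 ⇒ even  ✓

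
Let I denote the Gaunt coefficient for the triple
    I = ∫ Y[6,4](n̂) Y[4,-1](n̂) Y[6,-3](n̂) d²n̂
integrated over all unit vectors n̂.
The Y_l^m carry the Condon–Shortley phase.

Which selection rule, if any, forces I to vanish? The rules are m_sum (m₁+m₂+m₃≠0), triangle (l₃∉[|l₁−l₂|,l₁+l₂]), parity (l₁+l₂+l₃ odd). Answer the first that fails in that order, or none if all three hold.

none

m₁+m₂+m₃ = 4 − 1 − 3 = 0  ✓
triangle: |6−4|=2 ≤ l₃=6 ≤ 6+4=10  ✓
parity: l₁+l₂+l₃ = 16 is even  ✓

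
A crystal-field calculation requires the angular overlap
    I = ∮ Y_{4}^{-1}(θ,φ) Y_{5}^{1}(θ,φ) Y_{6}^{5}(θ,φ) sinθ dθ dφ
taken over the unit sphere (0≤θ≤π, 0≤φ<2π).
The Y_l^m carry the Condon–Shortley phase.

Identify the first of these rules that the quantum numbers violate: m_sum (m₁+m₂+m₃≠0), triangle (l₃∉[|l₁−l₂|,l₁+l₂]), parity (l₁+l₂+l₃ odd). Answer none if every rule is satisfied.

m₁+m₂+m₃ = -1 + 1 + 5 = 5  ✗
triangle: |4−5|=1 ≤ l₃=6 ≤ 4+5=9
parity: l₁+l₂+l₃ = 15 is odd

m_sum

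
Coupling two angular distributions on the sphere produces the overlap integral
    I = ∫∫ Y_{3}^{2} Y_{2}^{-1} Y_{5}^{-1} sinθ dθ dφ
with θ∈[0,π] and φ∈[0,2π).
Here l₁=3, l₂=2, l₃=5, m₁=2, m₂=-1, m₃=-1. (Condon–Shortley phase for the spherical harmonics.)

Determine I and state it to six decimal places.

Rules hold: Σm=0, L=10 even, 1≤5≤5.
N = 7·5·11 = 385
Δ = 0!·6!·4!/11! = 1/2310
Racah Σ t=0..0: t=0:+1/144 = 1/144
⇒ 3j(3 2 5; 0 0 0)² = 10/231, sgn -1
Racah Σ t=0..0: t=0:+1/720 = 1/720
⇒ 3j(3 2 5; 2 -1 -1)² = 4/385, sgn +1
4πI² = N·(3j₀)²·(3jₘ)² = 40/231
I = -1·√(0.17316/4π) = -0.11738675

-0.117387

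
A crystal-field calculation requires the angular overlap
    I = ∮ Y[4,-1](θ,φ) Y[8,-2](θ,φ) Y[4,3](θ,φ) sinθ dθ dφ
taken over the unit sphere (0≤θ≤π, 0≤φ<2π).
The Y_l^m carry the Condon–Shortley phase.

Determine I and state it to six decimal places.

0.089867

m-sum 0 ✓  L=16 even ✓  4≤4≤12 ✓
Π(2lᵢ+1) = 9×17×9 = 1377
triangle coeff Δ(4,8,4) = 1/218790
Σ_t [4,4]: t=4:+1/331776 = 1/331776
(3j)²=490/21879 [(4 8 4; 0 0 0)], sign=+1
Σ_t [5,5]: t=5:−1/3628800 = -1/3628800
(3j)²=8/2431 [(4 8 4; -1 -2 3)], sign=+1
⇒ 4πI² = 35280/347633
I = (+1)√(35280/347633/(4π)) = 0.08986671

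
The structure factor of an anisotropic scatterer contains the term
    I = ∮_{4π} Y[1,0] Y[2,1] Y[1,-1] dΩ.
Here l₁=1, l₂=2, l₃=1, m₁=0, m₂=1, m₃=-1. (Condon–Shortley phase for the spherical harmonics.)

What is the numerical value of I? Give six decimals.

m-sum 0 ✓  L=4 even ✓  1≤1≤3 ✓
Π(2lᵢ+1) = 3×5×3 = 45
triangle coeff Δ(1,2,1) = 1/30
Σ_t [1,1]: t=1:−1/1 = -1/1
(3j)²=2/15 [(1 2 1; 0 0 0)], sign=+1
Σ_t [1,1]: t=1:−1/2 = -1/2
(3j)²=1/10 [(1 2 1; 0 1 -1)], sign=-1
⇒ 4πI² = 3/5
I = (-1)√(3/5/(4π)) = -0.21850969

-0.218510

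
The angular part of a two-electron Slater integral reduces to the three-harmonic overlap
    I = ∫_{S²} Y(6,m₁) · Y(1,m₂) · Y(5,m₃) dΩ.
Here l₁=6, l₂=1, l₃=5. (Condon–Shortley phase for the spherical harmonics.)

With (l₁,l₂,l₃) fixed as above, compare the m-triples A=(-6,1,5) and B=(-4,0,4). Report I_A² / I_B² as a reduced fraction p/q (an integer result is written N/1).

l's match ⇒ only the (l;m) 3-j factors differ between A and B.
A: triangle coeff Δ(6,1,5) = 1/858; Σ_t [2,2]: t=2:+1/7257600 = 1/7257600; (3j)²=1/13 [(6 1 5; -6 1 5)], sign=+1
B: triangle coeff Δ(6,1,5) = 1/858; Σ_t [1,1]: t=1:−1/362880 = -1/362880; (3j)²=10/429 [(6 1 5; -4 0 4)], sign=+1
I_A²/I_B² = (1/13)/(10/429) = 33/10

33/10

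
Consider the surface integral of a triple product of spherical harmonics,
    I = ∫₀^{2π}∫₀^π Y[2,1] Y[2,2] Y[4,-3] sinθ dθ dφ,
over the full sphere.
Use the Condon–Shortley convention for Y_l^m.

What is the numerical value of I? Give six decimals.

-0.238414

m-sum 0 ✓  L=8 even ✓  0≤4≤4 ✓
Π(2lᵢ+1) = 5×5×9 = 225
triangle coeff Δ(2,2,4) = 1/630
Σ_t [0,0]: t=0:+1/16 = 1/16
(3j)²=2/35 [(2 2 4; 0 0 0)], sign=+1
Σ_t [0,0]: t=0:+1/144 = 1/144
(3j)²=1/18 [(2 2 4; 1 2 -3)], sign=-1
⇒ 4πI² = 5/7
I = (-1)√(5/7/(4π)) = -0.23841361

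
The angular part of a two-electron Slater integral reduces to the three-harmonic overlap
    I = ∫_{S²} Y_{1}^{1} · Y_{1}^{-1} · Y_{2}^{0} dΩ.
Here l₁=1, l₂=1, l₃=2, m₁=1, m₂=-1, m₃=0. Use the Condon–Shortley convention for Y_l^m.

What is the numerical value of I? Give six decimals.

0.126157

Checks pass: Σm=0; 4 even; l₃=2∈[0,2].
(2·1+1)(2·1+1)(2·2+1) = 45
Δ: 0! 2! 2! / 5! → 1/30
sum: t=0:+1/1 = 1/1
3j²(1 1 2; 0 0 0) = Δ·Π!·Σ² = 2/15  (sign +1)
sum: t=0:+1/4 = 1/4
3j²(1 1 2; 1 -1 0) = Δ·Π!·Σ² = 1/30  (sign +1)
combine: 4πI² = 45·2/15·1/30 = 1/5
take √, sign +1: I = 0.12615663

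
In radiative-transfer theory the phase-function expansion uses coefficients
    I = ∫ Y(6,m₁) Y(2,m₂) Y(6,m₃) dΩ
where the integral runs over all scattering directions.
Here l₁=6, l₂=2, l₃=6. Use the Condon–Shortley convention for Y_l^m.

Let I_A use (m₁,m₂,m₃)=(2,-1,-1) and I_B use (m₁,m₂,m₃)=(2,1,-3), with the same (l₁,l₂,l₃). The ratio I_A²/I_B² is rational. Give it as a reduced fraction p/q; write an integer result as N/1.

l's match ⇒ only the (l;m) 3-j factors differ between A and B.
A: triangle coeff Δ(6,2,6) = 1/90090; Σ_t [0,1]: t=0:+1/34560 t=1:−1/60480 = 1/80640; (3j)²=6/1001 [(6 2 6; 2 -1 -1)], sign=-1
B: triangle coeff Δ(6,2,6) = 1/90090; Σ_t [1,2]: t=1:−1/60480 t=2:+1/161280 = -1/96768; (3j)²=15/1001 [(6 2 6; 2 1 -3)], sign=+1
I_A²/I_B² = (6/1001)/(15/1001) = 2/5

2/5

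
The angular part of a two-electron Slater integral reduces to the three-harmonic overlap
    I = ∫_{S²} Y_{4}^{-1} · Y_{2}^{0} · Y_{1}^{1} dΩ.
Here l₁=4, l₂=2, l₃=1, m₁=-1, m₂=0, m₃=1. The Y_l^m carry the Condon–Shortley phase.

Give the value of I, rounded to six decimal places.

|4−2|≤1≤4+2 violated ⇒ I = 0

0.000000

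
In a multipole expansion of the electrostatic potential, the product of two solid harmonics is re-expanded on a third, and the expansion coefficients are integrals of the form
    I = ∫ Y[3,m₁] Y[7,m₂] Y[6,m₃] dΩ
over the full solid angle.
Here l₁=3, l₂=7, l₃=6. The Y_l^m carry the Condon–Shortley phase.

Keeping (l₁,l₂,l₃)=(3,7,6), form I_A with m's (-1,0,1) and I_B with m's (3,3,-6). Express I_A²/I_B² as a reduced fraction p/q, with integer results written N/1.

28/495

l's match ⇒ only the (l;m) 3-j factors differ between A and B.
A: triangle coeff Δ(3,7,6) = 1/2042040; Σ_t [2,4]: t=2:+1/115200 t=3:−1/103680 t=4:+1/1451520 = -1/3628800; (3j)²=1/36465 [(3 7 6; -1 0 1)], sign=+1
B: triangle coeff Δ(3,7,6) = 1/2042040; Σ_t [0,0]: t=0:+1/174182400 = 1/174182400; (3j)²=3/6188 [(3 7 6; 3 3 -6)], sign=+1
I_A²/I_B² = (1/36465)/(3/6188) = 28/495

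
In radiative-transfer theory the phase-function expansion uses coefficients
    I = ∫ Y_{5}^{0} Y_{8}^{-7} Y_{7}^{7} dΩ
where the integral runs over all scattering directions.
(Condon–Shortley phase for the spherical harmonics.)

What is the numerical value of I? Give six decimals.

-0.179145

Checks pass: Σm=0; 20 even; l₃=7∈[3,13].
(2·5+1)(2·8+1)(2·7+1) = 2805
Δ: 6! 4! 10! / 21! → 1/814773960
sum: t=1:−1/87091200 t=2:+1/4976640 t=3:−1/2073600 t=4:+1/4976640 t=5:−1/87091200 = -1/9676800
3j²(5 8 7; 0 0 0) = Δ·Π!·Σ² = 360/46189  (sign +1)
sum: t=1:−1/10450944000 = -1/10450944000
3j²(5 8 7; 0 -7 7) = Δ·Π!·Σ² = 143/7752  (sign -1)
combine: 4πI² = 2805·360/46189·143/7752 = 2475/6137
take √, sign -1: I = -0.17914497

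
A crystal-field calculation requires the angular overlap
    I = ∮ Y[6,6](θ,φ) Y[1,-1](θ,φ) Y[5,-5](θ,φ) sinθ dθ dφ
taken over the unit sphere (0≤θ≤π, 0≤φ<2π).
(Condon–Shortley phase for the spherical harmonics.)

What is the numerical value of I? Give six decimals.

0.331940

m-sum 0 ✓  L=12 even ✓  5≤5≤7 ✓
Π(2lᵢ+1) = 13×3×11 = 429
triangle coeff Δ(6,1,5) = 1/858
Σ_t [1,1]: t=1:−1/14400 = -1/14400
(3j)²=6/143 [(6 1 5; 0 0 0)], sign=+1
Σ_t [0,0]: t=0:+1/7257600 = 1/7257600
(3j)²=1/13 [(6 1 5; 6 -1 -5)], sign=+1
⇒ 4πI² = 18/13
I = (+1)√(18/13/(4π)) = 0.33194004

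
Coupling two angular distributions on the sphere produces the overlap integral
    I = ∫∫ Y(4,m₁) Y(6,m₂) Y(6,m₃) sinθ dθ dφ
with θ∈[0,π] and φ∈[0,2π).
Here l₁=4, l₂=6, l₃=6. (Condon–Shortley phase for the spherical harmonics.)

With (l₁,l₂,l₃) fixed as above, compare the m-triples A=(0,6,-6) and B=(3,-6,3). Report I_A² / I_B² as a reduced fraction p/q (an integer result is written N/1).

11/7

Same 4,6,6: normalisation and zero-m 3j drop out of the ratio.
A: Δ: 4! 4! 8! / 17! → 1/15315300; sum: t=4:+1/23224320 = 1/23224320; 3j²(4 6 6; 0 6 -6) = Δ·Π!·Σ² = 99/6188  (sign +1)
B: Δ: 4! 4! 8! / 17! → 1/15315300; sum: t=0:+1/5806080 = 1/5806080; 3j²(4 6 6; 3 -6 3) = Δ·Π!·Σ² = 9/884  (sign -1)
I_A²/I_B² = (99/6188)/(9/884) = 11/7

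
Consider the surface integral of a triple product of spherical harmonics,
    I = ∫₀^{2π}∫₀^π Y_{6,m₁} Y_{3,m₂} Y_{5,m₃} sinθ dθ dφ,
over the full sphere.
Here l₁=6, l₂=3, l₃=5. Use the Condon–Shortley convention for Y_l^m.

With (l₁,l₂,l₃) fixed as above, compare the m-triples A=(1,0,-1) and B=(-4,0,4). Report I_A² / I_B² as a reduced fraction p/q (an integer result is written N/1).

7/9

Same 6,3,5: normalisation and zero-m 3j drop out of the ratio.
A: Δ: 4! 8! 2! / 15! → 1/675675; sum: t=1:−1/6912 t=2:+1/2880 t=3:−1/17280 = 1/6912; 3j²(6 3 5; 1 0 -1) = Δ·Π!·Σ² = 5/429  (sign +1)
B: Δ: 4! 8! 2! / 15! → 1/675675; sum: t=2:+1/161280 t=3:−1/60480 = -1/96768; 3j²(6 3 5; -4 0 4) = Δ·Π!·Σ² = 15/1001  (sign +1)
I_A²/I_B² = (5/429)/(15/1001) = 7/9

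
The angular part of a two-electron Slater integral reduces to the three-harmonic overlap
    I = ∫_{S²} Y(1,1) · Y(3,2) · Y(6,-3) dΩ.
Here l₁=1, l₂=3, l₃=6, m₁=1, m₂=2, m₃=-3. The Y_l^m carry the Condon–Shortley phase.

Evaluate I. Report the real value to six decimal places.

triangle: need 2≤l₃≤4, have 6; I=0

0.000000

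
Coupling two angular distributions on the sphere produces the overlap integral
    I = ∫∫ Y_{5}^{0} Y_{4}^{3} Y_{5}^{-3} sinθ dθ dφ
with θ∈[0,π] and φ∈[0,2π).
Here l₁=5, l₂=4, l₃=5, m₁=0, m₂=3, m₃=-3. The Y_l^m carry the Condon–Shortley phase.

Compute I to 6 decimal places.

Rules hold: Σm=0, L=14 even, 1≤5≤9.
N = 11·9·11 = 1089
Δ = 4!·6!·4!/15! = 1/3153150
Racah Σ t=0..4: t=0:+1/69120 t=1:−1/1728 t=2:+1/576 t=3:−1/1728 t=4:+1/69120 = 7/11520
⇒ 3j(5 4 5; 0 0 0)² = 2/143, sgn -1
Racah Σ t=3..4: t=3:−1/6912 t=4:+1/17280 = -1/11520
⇒ 3j(5 4 5; 0 3 -3)² = 2/143, sgn -1
4πI² = N·(3j₀)²·(3jₘ)² = 36/169
I = +1·√(0.213018/4π) = 0.13019760

0.130198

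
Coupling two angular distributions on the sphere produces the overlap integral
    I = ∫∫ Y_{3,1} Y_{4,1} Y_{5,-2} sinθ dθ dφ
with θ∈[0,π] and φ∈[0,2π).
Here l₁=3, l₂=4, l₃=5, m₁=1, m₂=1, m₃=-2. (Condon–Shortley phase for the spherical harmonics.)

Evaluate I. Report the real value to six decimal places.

Rules hold: Σm=0, L=12 even, 1≤5≤7.
N = 7·9·11 = 693
Δ = 2!·4!·6!/13! = 1/180180
Racah Σ t=0..2: t=0:+1/576 t=1:−1/144 t=2:+1/576 = -1/288
⇒ 3j(3 4 5; 0 0 0)² = 20/1001, sgn +1
Racah Σ t=0..2: t=0:+1/960 t=1:−1/288 t=2:+1/1728 = -1/540
⇒ 3j(3 4 5; 1 1 -2)² = 128/6435, sgn +1
4πI² = N·(3j₀)²·(3jₘ)² = 512/1859
I = +1·√(0.275417/4π) = 0.14804384

0.148044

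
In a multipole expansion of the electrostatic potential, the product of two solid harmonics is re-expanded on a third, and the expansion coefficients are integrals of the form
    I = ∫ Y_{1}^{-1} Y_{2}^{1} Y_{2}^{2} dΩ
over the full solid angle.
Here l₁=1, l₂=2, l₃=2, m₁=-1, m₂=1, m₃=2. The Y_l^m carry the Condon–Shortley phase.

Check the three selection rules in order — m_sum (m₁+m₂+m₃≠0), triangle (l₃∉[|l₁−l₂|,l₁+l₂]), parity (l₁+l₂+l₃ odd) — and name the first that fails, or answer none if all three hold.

m_sum

m₁+m₂+m₃ = -1 + 1 + 2 = 2  ✗
triangle: |1−2|=1 ≤ l₃=2 ≤ 1+2=3
parity: l₁+l₂+l₃ = 5 is odd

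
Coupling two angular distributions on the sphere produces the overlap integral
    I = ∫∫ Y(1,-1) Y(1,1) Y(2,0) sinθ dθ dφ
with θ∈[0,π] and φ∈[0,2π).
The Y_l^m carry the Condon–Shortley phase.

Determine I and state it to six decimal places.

0.126157

Checks pass: Σm=0; 4 even; l₃=2∈[0,2].
(2·1+1)(2·1+1)(2·2+1) = 45
Δ: 0! 2! 2! / 5! → 1/30
sum: t=0:+1/1 = 1/1
3j²(1 1 2; 0 0 0) = Δ·Π!·Σ² = 2/15  (sign +1)
sum: t=0:+1/4 = 1/4
3j²(1 1 2; -1 1 0) = Δ·Π!·Σ² = 1/30  (sign +1)
combine: 4πI² = 45·2/15·1/30 = 1/5
take √, sign +1: I = 0.12615663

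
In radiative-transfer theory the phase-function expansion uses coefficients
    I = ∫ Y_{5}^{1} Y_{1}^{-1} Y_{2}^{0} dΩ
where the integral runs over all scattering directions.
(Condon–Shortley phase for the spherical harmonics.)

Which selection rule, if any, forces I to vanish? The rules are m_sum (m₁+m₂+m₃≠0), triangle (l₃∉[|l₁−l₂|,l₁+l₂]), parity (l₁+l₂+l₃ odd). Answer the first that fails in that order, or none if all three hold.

triangle

azimuthal sum: 1 − 1 + 0 = 0  ✓
4 ≤ 2 ≤ 6 (triangle on l)  ✗
L = 5 + 1 + 2 = 8 (even)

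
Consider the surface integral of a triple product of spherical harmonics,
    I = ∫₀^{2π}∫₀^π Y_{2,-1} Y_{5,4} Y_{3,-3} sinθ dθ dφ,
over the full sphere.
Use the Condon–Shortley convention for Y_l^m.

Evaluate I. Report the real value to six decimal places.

Checks pass: Σm=0; 10 even; l₃=3∈[3,7].
(2·2+1)(2·5+1)(2·3+1) = 385
Δ: 4! 0! 6! / 11! → 1/2310
sum: t=2:+1/144 = 1/144
3j²(2 5 3; 0 0 0) = Δ·Π!·Σ² = 10/231  (sign -1)
sum: t=3:−1/4320 = -1/4320
3j²(2 5 3; -1 4 -3) = Δ·Π!·Σ² = 2/55  (sign -1)
combine: 4πI² = 385·10/231·2/55 = 20/33
take √, sign +1: I = 0.21961050

0.219610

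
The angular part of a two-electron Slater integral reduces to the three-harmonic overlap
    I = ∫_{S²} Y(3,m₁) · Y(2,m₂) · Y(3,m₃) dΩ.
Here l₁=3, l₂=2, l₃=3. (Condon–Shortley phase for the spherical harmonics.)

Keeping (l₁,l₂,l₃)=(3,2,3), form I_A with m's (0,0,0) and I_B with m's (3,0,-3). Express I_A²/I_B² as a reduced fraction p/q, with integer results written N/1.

Same 3,2,3: normalisation and zero-m 3j drop out of the ratio.
A: Δ: 2! 4! 2! / 9! → 1/3780; sum: t=0:+1/24 t=1:−1/4 t=2:+1/24 = -1/6; 3j²(3 2 3; 0 0 0) = Δ·Π!·Σ² = 4/105  (sign +1)
B: Δ: 2! 4! 2! / 9! → 1/3780; sum: t=0:+1/96 = 1/96; 3j²(3 2 3; 3 0 -3) = Δ·Π!·Σ² = 5/84  (sign +1)
I_A²/I_B² = (4/105)/(5/84) = 16/25

16/25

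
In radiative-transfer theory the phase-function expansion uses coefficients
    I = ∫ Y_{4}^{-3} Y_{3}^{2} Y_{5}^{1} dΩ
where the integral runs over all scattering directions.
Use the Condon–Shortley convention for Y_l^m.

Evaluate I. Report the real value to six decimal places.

Rules hold: Σm=0, L=12 even, 1≤5≤7.
N = 9·7·11 = 693
Δ = 2!·6!·4!/13! = 1/180180
Racah Σ t=0..2: t=0:+1/576 t=1:−1/144 t=2:+1/576 = -1/288
⇒ 3j(4 3 5; 0 0 0)² = 20/1001, sgn +1
Racah Σ t=1..2: t=1:−1/17280 t=2:+1/1440 = 11/17280
⇒ 3j(4 3 5; -3 2 1)² = 11/468, sgn +1
4πI² = N·(3j₀)²·(3jₘ)² = 55/169
I = +1·√(0.325444/4π) = 0.16092854

0.160929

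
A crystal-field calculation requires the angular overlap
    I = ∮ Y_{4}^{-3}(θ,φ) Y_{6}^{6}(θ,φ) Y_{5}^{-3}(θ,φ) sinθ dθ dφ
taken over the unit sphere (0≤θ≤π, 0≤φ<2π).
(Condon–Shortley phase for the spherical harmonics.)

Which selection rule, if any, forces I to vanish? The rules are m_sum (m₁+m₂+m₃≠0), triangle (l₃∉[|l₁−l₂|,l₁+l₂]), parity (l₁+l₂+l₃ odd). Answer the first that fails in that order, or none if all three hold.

parity

m₁+m₂+m₃ = -3 + 6 − 3 = 0  ✓
triangle: |4−6|=2 ≤ l₃=5 ≤ 4+6=10  ✓
parity: l₁+l₂+l₃ = 15 is odd  ✗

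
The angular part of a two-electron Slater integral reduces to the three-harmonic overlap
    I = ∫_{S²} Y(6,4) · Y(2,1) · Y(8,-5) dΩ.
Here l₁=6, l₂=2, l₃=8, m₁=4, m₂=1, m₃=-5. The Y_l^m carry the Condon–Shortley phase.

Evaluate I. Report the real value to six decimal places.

m-sum 0 ✓  L=16 even ✓  4≤8≤8 ✓
Π(2lᵢ+1) = 13×5×17 = 1105
triangle coeff Δ(6,2,8) = 1/30940
Σ_t [0,0]: t=0:+1/2073600 = 1/2073600
(3j)²=28/1105 [(6 2 8; 0 0 0)], sign=+1
Σ_t [0,0]: t=0:+1/43545600 = 1/43545600
(3j)²=33/1190 [(6 2 8; 4 1 -5)], sign=-1
⇒ 4πI² = 66/85
I = (-1)√(66/85/(4π)) = -0.24857507

-0.248575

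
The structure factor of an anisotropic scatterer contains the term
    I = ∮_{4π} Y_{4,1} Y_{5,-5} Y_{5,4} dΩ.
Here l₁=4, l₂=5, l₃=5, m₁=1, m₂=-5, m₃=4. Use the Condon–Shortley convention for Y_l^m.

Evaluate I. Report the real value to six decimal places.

0.184127

Rules hold: Σm=0, L=14 even, 1≤5≤9.
N = 9·11·11 = 1089
Δ = 4!·4!·6!/15! = 1/3153150
Racah Σ t=0..4: t=0:+1/69120 t=1:−1/1728 t=2:+1/576 t=3:−1/1728 t=4:+1/69120 = 7/11520
⇒ 3j(4 5 5; 0 0 0)² = 2/143, sgn -1
Racah Σ t=0..0: t=0:+1/103680 = 1/103680
⇒ 3j(4 5 5; 1 -5 4)² = 4/143, sgn -1
4πI² = N·(3j₀)²·(3jₘ)² = 72/169
I = +1·√(0.426036/4π) = 0.18412721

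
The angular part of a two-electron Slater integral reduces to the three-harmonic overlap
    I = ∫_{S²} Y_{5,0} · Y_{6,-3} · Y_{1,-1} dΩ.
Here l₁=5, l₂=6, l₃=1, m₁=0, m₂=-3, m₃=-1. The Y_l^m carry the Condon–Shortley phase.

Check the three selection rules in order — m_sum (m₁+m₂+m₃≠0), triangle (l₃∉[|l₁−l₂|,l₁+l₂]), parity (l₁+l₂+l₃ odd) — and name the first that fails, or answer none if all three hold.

azimuthal sum: 0 − 3 − 1 = -4  ✗
1 ≤ 1 ≤ 11 (triangle on l)
L = 5 + 6 + 1 = 12 (even)

m_sum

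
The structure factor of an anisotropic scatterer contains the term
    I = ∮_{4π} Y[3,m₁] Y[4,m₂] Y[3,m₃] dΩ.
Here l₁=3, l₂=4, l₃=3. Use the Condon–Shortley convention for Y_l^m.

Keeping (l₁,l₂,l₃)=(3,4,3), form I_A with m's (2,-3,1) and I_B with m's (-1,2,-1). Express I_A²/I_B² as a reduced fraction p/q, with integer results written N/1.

Shared (l₁,l₂,l₃)=(3,4,3): N and (l;000)² cancel in I_A²/I_B².
A: Δ = 4!·2!·4!/11! = 1/34650; Racah Σ t=0..1: t=0:+1/144 t=1:−1/288 = 1/288; ⇒ 3j(3 4 3; 2 -3 1)² = 1/99, sgn +1
B: Δ = 4!·2!·4!/11! = 1/34650; Racah Σ t=2..4: t=2:+1/192 t=3:−1/36 t=4:+1/192 = -5/288; ⇒ 3j(3 4 3; -1 2 -1)² = 20/693, sgn -1
I_A²/I_B² = (1/99)/(20/693) = 7/20

7/20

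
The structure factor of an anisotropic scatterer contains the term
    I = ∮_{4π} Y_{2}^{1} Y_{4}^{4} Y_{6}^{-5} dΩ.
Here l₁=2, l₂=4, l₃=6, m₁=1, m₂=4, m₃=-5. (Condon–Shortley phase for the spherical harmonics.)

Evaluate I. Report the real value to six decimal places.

-0.204295

Checks pass: Σm=0; 12 even; l₃=6∈[2,6].
(2·2+1)(2·4+1)(2·6+1) = 585
Δ: 0! 4! 8! / 13! → 1/6435
sum: t=0:+1/2304 = 1/2304
3j²(2 4 6; 0 0 0) = Δ·Π!·Σ² = 5/143  (sign +1)
sum: t=0:+1/241920 = 1/241920
3j²(2 4 6; 1 4 -5) = Δ·Π!·Σ² = 1/39  (sign -1)
combine: 4πI² = 585·5/143·1/39 = 75/143
take √, sign -1: I = -0.20429497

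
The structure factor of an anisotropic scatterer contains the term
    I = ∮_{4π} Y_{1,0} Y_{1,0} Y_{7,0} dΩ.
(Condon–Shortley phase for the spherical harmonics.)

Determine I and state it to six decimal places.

0.000000

|1−1|≤7≤1+1 violated ⇒ I = 0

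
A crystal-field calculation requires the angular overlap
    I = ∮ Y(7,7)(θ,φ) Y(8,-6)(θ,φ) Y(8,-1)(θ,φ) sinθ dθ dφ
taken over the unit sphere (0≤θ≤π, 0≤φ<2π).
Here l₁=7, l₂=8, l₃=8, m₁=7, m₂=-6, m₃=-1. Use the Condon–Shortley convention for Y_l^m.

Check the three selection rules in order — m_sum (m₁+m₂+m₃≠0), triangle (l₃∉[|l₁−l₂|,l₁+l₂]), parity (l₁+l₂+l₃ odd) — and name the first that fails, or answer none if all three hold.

Σmᵢ = 0  ✓
l₃∈[|l₁−l₂|,l₁+l₂]=[1,15], have l₃=8  ✓
Σlᵢ = 23 ⇒ odd  ✗

parity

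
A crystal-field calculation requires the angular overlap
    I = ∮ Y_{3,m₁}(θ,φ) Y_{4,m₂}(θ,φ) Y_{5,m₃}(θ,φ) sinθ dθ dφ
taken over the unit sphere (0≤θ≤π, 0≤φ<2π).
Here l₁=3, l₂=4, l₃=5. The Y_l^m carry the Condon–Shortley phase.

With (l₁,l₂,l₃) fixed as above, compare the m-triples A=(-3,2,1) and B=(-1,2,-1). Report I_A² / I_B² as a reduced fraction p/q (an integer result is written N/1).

3375/1849

l's match ⇒ only the (l;m) 3-j factors differ between A and B.
A: triangle coeff Δ(3,4,5) = 1/180180; Σ_t [2,2]: t=2:+1/2304 = 1/2304; (3j)²=75/4004 [(3 4 5; -3 2 1)], sign=+1
B: triangle coeff Δ(3,4,5) = 1/180180; Σ_t [0,2]: t=0:+1/34560 t=1:−1/720 t=2:+1/384 = 43/34560; (3j)²=1849/180180 [(3 4 5; -1 2 -1)], sign=+1
I_A²/I_B² = (75/4004)/(1849/180180) = 3375/1849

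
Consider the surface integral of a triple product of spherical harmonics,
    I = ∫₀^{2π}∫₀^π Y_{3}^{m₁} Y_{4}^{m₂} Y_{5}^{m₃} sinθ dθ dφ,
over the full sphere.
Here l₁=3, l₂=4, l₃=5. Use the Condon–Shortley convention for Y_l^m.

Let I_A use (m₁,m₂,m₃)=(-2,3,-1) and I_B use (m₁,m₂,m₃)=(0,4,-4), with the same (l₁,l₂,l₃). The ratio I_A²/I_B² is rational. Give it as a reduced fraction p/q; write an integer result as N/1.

Same 3,4,5: normalisation and zero-m 3j drop out of the ratio.
A: Δ: 2! 4! 6! / 13! → 1/180180; sum: t=1:−1/17280 t=2:+1/1440 = 11/17280; 3j²(3 4 5; -2 3 -1) = Δ·Π!·Σ² = 11/468  (sign +1)
B: Δ: 2! 4! 6! / 13! → 1/180180; sum: t=2:+1/8640 = 1/8640; 3j²(3 4 5; 0 4 -4) = Δ·Π!·Σ² = 28/715  (sign -1)
I_A²/I_B² = (11/468)/(28/715) = 605/1008

605/1008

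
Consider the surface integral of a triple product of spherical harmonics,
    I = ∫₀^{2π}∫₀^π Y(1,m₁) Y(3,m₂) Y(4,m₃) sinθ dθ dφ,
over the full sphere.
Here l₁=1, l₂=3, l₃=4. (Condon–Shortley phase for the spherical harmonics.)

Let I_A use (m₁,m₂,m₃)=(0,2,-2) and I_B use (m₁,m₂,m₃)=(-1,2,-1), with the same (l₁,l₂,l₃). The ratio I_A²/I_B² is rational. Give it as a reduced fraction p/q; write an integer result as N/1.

4/1

Shared (l₁,l₂,l₃)=(1,3,4): N and (l;000)² cancel in I_A²/I_B².
A: Δ = 0!·2!·6!/9! = 1/252; Racah Σ t=0..0: t=0:+1/120 = 1/120; ⇒ 3j(1 3 4; 0 2 -2)² = 1/21, sgn +1
B: Δ = 0!·2!·6!/9! = 1/252; Racah Σ t=0..0: t=0:+1/240 = 1/240; ⇒ 3j(1 3 4; -1 2 -1)² = 1/84, sgn -1
I_A²/I_B² = (1/21)/(1/84) = 4/1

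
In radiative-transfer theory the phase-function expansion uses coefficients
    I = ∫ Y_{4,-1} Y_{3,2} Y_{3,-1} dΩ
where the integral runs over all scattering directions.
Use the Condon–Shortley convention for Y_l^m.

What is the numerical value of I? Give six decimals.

m-sum 0 ✓  L=10 even ✓  1≤3≤7 ✓
Π(2lᵢ+1) = 9×7×7 = 441
triangle coeff Δ(4,3,3) = 1/34650
Σ_t [1,3]: t=1:−1/72 t=2:+1/16 t=3:−1/72 = 5/144
(3j)²=2/77 [(4 3 3; 0 0 0)], sign=-1
Σ_t [3,4]: t=3:−1/48 t=4:+1/144 = -1/72
(3j)²=16/693 [(4 3 3; -1 2 -1)], sign=-1
⇒ 4πI² = 32/121
I = (+1)√(32/121/(4π)) = 0.14506992

0.145070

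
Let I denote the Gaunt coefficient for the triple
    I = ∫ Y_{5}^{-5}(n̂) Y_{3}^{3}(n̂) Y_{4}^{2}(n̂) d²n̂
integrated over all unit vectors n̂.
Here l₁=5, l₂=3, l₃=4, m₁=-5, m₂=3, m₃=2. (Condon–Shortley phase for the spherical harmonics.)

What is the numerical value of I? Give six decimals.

m-sum 0 ✓  L=12 even ✓  2≤4≤8 ✓
Π(2lᵢ+1) = 11×7×9 = 693
triangle coeff Δ(5,3,4) = 1/180180
Σ_t [1,3]: t=1:−1/576 t=2:+1/144 t=3:−1/576 = 1/288
(3j)²=20/1001 [(5 3 4; 0 0 0)], sign=+1
Σ_t [4,4]: t=4:+1/34560 = 1/34560
(3j)²=5/286 [(5 3 4; -5 3 2)], sign=+1
⇒ 4πI² = 450/1859
I = (+1)√(450/1859/(4π)) = 0.13879110

0.138791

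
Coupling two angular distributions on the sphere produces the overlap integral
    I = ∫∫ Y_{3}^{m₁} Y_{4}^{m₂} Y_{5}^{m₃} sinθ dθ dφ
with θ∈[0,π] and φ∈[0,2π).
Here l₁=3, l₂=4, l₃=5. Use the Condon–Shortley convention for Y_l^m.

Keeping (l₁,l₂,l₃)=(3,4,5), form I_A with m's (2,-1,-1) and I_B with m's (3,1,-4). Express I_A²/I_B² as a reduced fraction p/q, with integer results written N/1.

625/1134

Same 3,4,5: normalisation and zero-m 3j drop out of the ratio.
A: Δ: 2! 4! 6! / 13! → 1/180180; sum: t=0:+1/432 t=1:−1/1152 = 5/3456; 3j²(3 4 5; 2 -1 -1) = Δ·Π!·Σ² = 625/36036  (sign +1)
B: Δ: 2! 4! 6! / 13! → 1/180180; sum: t=0:+1/5760 = 1/5760; 3j²(3 4 5; 3 1 -4) = Δ·Π!·Σ² = 9/286  (sign -1)
I_A²/I_B² = (625/36036)/(9/286) = 625/1134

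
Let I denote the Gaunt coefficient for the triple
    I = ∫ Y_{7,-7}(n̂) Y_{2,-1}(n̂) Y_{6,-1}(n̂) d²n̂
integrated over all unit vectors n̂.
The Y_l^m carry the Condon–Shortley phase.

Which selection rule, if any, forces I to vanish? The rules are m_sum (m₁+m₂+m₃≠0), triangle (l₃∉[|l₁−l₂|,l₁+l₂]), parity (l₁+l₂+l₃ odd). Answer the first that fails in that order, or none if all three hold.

azimuthal sum: -7 − 1 − 1 = -9  ✗
5 ≤ 6 ≤ 9 (triangle on l)
L = 7 + 2 + 6 = 15 (odd)

m_sum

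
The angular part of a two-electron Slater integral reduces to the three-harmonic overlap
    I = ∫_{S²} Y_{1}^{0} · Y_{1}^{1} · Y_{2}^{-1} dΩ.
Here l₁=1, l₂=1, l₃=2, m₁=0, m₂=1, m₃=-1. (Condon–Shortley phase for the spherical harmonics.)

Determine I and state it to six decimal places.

-0.218510

Rules hold: Σm=0, L=4 even, 0≤2≤2.
N = 3·3·5 = 45
Δ = 0!·2!·2!/5! = 1/30
Racah Σ t=0..0: t=0:+1/1 = 1/1
⇒ 3j(1 1 2; 0 0 0)² = 2/15, sgn +1
Racah Σ t=0..0: t=0:+1/2 = 1/2
⇒ 3j(1 1 2; 0 1 -1)² = 1/10, sgn -1
4πI² = N·(3j₀)²·(3jₘ)² = 3/5
I = -1·√(0.6/4π) = -0.21850969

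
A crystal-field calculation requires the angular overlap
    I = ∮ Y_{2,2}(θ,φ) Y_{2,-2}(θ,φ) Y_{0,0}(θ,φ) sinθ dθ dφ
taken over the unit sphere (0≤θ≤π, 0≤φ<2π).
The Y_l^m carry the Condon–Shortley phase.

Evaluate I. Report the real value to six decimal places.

0.282095

m-sum 0 ✓  L=4 even ✓  0≤0≤4 ✓
Π(2lᵢ+1) = 5×5×1 = 25
triangle coeff Δ(2,2,0) = 1/5
Σ_t [2,2]: t=2:+1/4 = 1/4
(3j)²=1/5 [(2 2 0; 0 0 0)], sign=+1
Σ_t [0,0]: t=0:+1/24 = 1/24
(3j)²=1/5 [(2 2 0; 2 -2 0)], sign=+1
⇒ 4πI² = 1/1
I = (+1)√(1/1/(4π)) = 0.28209479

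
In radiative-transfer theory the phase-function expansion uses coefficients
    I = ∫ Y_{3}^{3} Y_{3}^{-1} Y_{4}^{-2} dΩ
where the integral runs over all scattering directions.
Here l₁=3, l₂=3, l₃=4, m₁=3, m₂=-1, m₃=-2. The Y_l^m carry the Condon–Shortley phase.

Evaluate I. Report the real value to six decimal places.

Rules hold: Σm=0, L=10 even, 0≤4≤6.
N = 7·7·9 = 441
Δ = 2!·4!·4!/11! = 1/34650
Racah Σ t=0..2: t=0:+1/72 t=1:−1/16 t=2:+1/72 = -5/144
⇒ 3j(3 3 4; 0 0 0)² = 2/77, sgn -1
Racah Σ t=0..0: t=0:+1/192 = 1/192
⇒ 3j(3 3 4; 3 -1 -2)² = 3/77, sgn +1
4πI² = N·(3j₀)²·(3jₘ)² = 54/121
I = -1·√(0.446281/4π) = -0.18845135

-0.188451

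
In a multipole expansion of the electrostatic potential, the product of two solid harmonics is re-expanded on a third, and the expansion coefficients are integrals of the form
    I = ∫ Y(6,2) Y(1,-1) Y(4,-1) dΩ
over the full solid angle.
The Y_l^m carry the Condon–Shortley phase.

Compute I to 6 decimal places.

0.000000

l₃=4 ∉ [5,7] — triangle fails ⇒ I = 0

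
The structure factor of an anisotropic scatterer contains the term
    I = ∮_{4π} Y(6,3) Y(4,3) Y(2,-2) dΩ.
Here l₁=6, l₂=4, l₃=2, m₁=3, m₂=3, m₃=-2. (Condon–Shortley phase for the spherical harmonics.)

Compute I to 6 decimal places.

0.000000

m-sum = 3 + 3 − 2 = 4 ≠ 0 ⇒ I = 0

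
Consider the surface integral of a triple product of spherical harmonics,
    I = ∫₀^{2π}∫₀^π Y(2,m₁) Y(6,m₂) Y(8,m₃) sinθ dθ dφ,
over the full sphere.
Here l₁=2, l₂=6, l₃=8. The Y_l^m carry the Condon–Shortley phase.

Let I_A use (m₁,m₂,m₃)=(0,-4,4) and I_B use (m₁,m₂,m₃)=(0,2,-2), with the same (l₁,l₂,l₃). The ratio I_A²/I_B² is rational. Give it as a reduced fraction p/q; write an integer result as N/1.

Shared (l₁,l₂,l₃)=(2,6,8): N and (l;000)² cancel in I_A²/I_B².
A: Δ = 0!·4!·12!/17! = 1/30940; Racah Σ t=0..0: t=0:+1/29030400 = 1/29030400; ⇒ 3j(2 6 8; 0 -4 4)² = 99/7735, sgn +1
B: Δ = 0!·4!·12!/17! = 1/30940; Racah Σ t=0..0: t=0:+1/3870720 = 1/3870720; ⇒ 3j(2 6 8; 0 2 -2)² = 135/6188, sgn +1
I_A²/I_B² = (99/7735)/(135/6188) = 44/75

44/75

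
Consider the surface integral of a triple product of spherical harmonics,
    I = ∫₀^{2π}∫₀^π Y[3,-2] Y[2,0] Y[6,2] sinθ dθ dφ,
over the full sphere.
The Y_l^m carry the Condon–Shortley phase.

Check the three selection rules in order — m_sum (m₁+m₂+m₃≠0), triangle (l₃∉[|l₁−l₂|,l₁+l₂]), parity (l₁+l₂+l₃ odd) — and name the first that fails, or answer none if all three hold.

m₁+m₂+m₃ = -2 + 0 + 2 = 0  ✓
triangle: |3−2|=1 ≤ l₃=6 ≤ 3+2=5  ✗
parity: l₁+l₂+l₃ = 11 is odd

triangle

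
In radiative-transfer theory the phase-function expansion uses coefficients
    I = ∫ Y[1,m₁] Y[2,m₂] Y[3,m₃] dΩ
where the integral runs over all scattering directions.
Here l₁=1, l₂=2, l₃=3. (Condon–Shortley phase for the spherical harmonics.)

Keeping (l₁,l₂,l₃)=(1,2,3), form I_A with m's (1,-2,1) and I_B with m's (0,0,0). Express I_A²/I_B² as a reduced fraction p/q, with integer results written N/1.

l's match ⇒ only the (l;m) 3-j factors differ between A and B.
A: triangle coeff Δ(1,2,3) = 1/105; Σ_t [0,0]: t=0:+1/48 = 1/48; (3j)²=1/105 [(1 2 3; 1 -2 1)], sign=+1
B: triangle coeff Δ(1,2,3) = 1/105; Σ_t [0,0]: t=0:+1/4 = 1/4; (3j)²=3/35 [(1 2 3; 0 0 0)], sign=-1
I_A²/I_B² = (1/105)/(3/35) = 1/9

1/9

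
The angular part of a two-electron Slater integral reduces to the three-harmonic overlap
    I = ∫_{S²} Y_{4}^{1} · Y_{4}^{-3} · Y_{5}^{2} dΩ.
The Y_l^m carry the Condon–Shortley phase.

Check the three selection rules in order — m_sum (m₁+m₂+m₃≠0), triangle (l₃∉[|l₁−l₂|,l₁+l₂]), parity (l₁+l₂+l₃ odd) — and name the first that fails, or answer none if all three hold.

m₁+m₂+m₃ = 1 − 3 + 2 = 0  ✓
triangle: |4−4|=0 ≤ l₃=5 ≤ 4+4=8  ✓
parity: l₁+l₂+l₃ = 13 is odd  ✗

parity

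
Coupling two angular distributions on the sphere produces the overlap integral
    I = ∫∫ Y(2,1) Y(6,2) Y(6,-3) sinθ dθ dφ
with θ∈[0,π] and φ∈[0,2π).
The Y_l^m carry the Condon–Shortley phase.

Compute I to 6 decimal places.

Checks pass: Σm=0; 14 even; l₃=6∈[4,8].
(2·2+1)(2·6+1)(2·6+1) = 845
Δ: 2! 2! 10! / 15! → 1/90090
sum: t=0:+1/69120 t=1:−1/14400 t=2:+1/69120 = -7/172800
3j²(2 6 6; 0 0 0) = Δ·Π!·Σ² = 14/715  (sign -1)
sum: t=0:+1/161280 t=1:−1/60480 = -1/96768
3j²(2 6 6; 1 2 -3) = Δ·Π!·Σ² = 15/1001  (sign +1)
combine: 4πI² = 845·14/715·15/1001 = 30/121
take √, sign -1: I = -0.14046335

-0.140463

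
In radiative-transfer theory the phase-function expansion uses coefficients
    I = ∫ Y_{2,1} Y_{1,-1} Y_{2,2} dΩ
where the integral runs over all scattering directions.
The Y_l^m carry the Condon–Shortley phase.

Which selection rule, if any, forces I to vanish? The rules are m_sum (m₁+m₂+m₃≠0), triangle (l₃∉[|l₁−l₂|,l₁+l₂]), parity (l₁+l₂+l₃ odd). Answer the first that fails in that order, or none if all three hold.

m_sum

Σmᵢ = 2  ✗
l₃∈[|l₁−l₂|,l₁+l₂]=[1,3], have l₃=2
Σlᵢ = 5 ⇒ odd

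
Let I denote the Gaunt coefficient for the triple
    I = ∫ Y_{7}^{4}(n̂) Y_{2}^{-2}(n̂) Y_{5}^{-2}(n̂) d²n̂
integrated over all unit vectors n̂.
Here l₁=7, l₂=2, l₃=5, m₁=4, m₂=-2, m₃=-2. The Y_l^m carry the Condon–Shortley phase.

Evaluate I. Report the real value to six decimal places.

0.205860

Checks pass: Σm=0; 14 even; l₃=5∈[5,9].
(2·7+1)(2·2+1)(2·5+1) = 825
Δ: 4! 10! 0! / 15! → 1/15015
sum: t=2:+1/57600 = 1/57600
3j²(7 2 5; 0 0 0) = Δ·Π!·Σ² = 21/715  (sign -1)
sum: t=0:+1/725760 = 1/725760
3j²(7 2 5; 4 -2 -2) = Δ·Π!·Σ² = 2/91  (sign -1)
combine: 4πI² = 825·21/715·2/91 = 90/169
take √, sign +1: I = 0.20586047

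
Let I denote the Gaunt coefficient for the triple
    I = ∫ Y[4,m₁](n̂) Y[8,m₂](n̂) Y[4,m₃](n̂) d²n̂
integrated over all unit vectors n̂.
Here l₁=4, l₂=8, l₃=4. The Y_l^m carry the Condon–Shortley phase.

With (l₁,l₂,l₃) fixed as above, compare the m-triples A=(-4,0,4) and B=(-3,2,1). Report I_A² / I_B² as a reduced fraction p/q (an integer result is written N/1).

Shared (l₁,l₂,l₃)=(4,8,4): N and (l;000)² cancel in I_A²/I_B².
A: Δ = 8!·0!·8!/17! = 1/218790; Racah Σ t=8..8: t=8:+1/1625702400 = 1/1625702400; ⇒ 3j(4 8 4; -4 0 4)² = 1/218790, sgn +1
B: Δ = 8!·0!·8!/17! = 1/218790; Racah Σ t=7..7: t=7:−1/3628800 = -1/3628800; ⇒ 3j(4 8 4; -3 2 1)² = 8/2431, sgn +1
I_A²/I_B² = (1/218790)/(8/2431) = 1/720

1/720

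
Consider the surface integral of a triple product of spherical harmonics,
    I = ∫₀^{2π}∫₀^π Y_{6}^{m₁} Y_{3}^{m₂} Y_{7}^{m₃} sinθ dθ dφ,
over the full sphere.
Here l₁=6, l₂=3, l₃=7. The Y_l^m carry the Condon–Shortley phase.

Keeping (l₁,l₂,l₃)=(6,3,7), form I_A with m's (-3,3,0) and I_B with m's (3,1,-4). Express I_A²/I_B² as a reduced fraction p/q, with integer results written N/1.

70/99

l's match ⇒ only the (l;m) 3-j factors differ between A and B.
A: triangle coeff Δ(6,3,7) = 1/2042040; Σ_t [2,2]: t=2:+1/1451520 = 1/1451520; (3j)²=45/4862 [(6 3 7; -3 3 0)], sign=-1
B: triangle coeff Δ(6,3,7) = 1/2042040; Σ_t [0,2]: t=0:+1/1451520 t=1:−1/483840 t=2:+1/2903040 = -1/967680; (3j)²=81/6188 [(6 3 7; 3 1 -4)], sign=+1
I_A²/I_B² = (45/4862)/(81/6188) = 70/99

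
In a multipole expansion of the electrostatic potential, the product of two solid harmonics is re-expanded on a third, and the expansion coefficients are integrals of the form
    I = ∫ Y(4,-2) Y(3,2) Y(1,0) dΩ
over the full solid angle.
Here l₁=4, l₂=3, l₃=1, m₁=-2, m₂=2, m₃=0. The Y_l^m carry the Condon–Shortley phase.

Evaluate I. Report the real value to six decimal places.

m-sum 0 ✓  L=8 even ✓  1≤1≤7 ✓
Π(2lᵢ+1) = 9×7×3 = 189
triangle coeff Δ(4,3,1) = 1/252
Σ_t [3,3]: t=3:−1/36 = -1/36
(3j)²=4/63 [(4 3 1; 0 0 0)], sign=+1
Σ_t [5,5]: t=5:−1/120 = -1/120
(3j)²=1/21 [(4 3 1; -2 2 0)], sign=+1
⇒ 4πI² = 4/7
I = (+1)√(4/7/(4π)) = 0.21324362

0.213244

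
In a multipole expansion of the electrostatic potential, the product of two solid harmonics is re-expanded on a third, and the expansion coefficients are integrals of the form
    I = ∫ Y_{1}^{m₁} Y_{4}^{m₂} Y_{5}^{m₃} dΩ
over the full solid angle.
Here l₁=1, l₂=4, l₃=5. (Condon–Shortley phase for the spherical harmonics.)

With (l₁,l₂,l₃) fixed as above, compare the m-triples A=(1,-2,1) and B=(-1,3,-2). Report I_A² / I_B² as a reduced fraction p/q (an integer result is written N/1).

Same 1,4,5: normalisation and zero-m 3j drop out of the ratio.
A: Δ: 0! 2! 8! / 11! → 1/495; sum: t=0:+1/2880 = 1/2880; 3j²(1 4 5; 1 -2 1) = Δ·Π!·Σ² = 2/165  (sign +1)
B: Δ: 0! 2! 8! / 11! → 1/495; sum: t=0:+1/10080 = 1/10080; 3j²(1 4 5; -1 3 -2) = Δ·Π!·Σ² = 1/165  (sign -1)
I_A²/I_B² = (2/165)/(1/165) = 2/1

2/1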